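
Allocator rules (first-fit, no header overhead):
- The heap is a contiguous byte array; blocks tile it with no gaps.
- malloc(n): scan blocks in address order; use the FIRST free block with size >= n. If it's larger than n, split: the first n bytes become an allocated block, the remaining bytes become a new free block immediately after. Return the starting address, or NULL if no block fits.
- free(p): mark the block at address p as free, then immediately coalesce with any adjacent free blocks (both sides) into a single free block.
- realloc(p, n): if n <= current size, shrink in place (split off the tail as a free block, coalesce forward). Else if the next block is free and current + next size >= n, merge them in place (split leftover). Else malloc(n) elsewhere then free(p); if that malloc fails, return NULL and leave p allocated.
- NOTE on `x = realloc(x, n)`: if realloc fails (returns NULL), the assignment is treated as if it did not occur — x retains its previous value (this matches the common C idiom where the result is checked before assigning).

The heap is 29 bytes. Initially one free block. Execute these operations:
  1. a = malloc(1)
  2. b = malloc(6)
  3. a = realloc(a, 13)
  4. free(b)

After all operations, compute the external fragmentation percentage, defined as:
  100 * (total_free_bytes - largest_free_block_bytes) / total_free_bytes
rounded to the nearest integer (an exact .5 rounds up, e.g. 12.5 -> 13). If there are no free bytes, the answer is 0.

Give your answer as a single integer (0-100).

Op 1: a = malloc(1) -> a = 0; heap: [0-0 ALLOC][1-28 FREE]
Op 2: b = malloc(6) -> b = 1; heap: [0-0 ALLOC][1-6 ALLOC][7-28 FREE]
Op 3: a = realloc(a, 13) -> a = 7; heap: [0-0 FREE][1-6 ALLOC][7-19 ALLOC][20-28 FREE]
Op 4: free(b) -> (freed b); heap: [0-6 FREE][7-19 ALLOC][20-28 FREE]
Free blocks: [7 9] total_free=16 largest=9 -> 100*(16-9)/16 = 700/16 = 43.75 -> rounds to 44

Answer: 44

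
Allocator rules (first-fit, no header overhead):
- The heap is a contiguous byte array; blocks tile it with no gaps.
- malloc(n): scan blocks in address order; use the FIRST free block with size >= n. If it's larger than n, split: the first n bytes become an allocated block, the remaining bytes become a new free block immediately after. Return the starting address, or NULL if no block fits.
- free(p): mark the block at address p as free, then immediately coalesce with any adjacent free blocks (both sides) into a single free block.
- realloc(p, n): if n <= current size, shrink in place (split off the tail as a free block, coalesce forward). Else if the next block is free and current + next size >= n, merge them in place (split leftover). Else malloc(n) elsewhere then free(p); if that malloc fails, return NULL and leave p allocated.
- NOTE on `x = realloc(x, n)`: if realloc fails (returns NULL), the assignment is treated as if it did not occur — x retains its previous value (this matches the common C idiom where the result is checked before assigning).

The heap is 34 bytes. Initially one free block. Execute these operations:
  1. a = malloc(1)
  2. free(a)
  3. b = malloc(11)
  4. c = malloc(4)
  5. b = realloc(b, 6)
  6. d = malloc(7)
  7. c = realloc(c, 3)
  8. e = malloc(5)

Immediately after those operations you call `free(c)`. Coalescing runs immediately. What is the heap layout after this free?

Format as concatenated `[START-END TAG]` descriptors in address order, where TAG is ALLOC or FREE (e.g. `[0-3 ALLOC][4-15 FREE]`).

Answer: [0-5 ALLOC][6-10 ALLOC][11-14 FREE][15-21 ALLOC][22-33 FREE]

Derivation:
Op 1: a = malloc(1) -> a = 0; heap: [0-0 ALLOC][1-33 FREE]
Op 2: free(a) -> (freed a); heap: [0-33 FREE]
Op 3: b = malloc(11) -> b = 0; heap: [0-10 ALLOC][11-33 FREE]
Op 4: c = malloc(4) -> c = 11; heap: [0-10 ALLOC][11-14 ALLOC][15-33 FREE]
Op 5: b = realloc(b, 6) -> b = 0; heap: [0-5 ALLOC][6-10 FREE][11-14 ALLOC][15-33 FREE]
Op 6: d = malloc(7) -> d = 15; heap: [0-5 ALLOC][6-10 FREE][11-14 ALLOC][15-21 ALLOC][22-33 FREE]
Op 7: c = realloc(c, 3) -> c = 11; heap: [0-5 ALLOC][6-10 FREE][11-13 ALLOC][14-14 FREE][15-21 ALLOC][22-33 FREE]
Op 8: e = malloc(5) -> e = 6; heap: [0-5 ALLOC][6-10 ALLOC][11-13 ALLOC][14-14 FREE][15-21 ALLOC][22-33 FREE]
free(c): c = 11 -> block [11-13 ALLOC]; mark free, coalesce with adjacent free neighbors -> [0-5 ALLOC][6-10 ALLOC][11-14 FREE][15-21 ALLOC][22-33 FREE]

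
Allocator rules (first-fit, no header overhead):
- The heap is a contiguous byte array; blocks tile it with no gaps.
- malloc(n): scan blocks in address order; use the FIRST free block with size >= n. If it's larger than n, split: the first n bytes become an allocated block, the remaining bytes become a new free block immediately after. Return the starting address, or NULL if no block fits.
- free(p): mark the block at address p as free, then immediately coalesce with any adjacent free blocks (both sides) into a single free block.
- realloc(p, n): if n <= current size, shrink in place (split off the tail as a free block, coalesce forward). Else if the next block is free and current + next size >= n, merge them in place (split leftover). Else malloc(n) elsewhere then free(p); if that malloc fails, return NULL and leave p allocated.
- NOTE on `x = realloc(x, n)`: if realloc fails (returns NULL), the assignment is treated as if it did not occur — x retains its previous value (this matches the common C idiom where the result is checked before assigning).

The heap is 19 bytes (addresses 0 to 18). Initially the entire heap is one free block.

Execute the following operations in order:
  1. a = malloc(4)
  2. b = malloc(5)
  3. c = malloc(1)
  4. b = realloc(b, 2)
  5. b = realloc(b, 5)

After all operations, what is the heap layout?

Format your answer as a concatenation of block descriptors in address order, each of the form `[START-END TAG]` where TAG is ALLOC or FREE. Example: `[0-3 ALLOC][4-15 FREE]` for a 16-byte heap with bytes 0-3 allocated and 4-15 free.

Op 1: a = malloc(4) -> a = 0; heap: [0-3 ALLOC][4-18 FREE]
Op 2: b = malloc(5) -> b = 4; heap: [0-3 ALLOC][4-8 ALLOC][9-18 FREE]
Op 3: c = malloc(1) -> c = 9; heap: [0-3 ALLOC][4-8 ALLOC][9-9 ALLOC][10-18 FREE]
Op 4: b = realloc(b, 2) -> b = 4; heap: [0-3 ALLOC][4-5 ALLOC][6-8 FREE][9-9 ALLOC][10-18 FREE]
Op 5: b = realloc(b, 5) -> b = 4; heap: [0-3 ALLOC][4-8 ALLOC][9-9 ALLOC][10-18 FREE]

Answer: [0-3 ALLOC][4-8 ALLOC][9-9 ALLOC][10-18 FREE]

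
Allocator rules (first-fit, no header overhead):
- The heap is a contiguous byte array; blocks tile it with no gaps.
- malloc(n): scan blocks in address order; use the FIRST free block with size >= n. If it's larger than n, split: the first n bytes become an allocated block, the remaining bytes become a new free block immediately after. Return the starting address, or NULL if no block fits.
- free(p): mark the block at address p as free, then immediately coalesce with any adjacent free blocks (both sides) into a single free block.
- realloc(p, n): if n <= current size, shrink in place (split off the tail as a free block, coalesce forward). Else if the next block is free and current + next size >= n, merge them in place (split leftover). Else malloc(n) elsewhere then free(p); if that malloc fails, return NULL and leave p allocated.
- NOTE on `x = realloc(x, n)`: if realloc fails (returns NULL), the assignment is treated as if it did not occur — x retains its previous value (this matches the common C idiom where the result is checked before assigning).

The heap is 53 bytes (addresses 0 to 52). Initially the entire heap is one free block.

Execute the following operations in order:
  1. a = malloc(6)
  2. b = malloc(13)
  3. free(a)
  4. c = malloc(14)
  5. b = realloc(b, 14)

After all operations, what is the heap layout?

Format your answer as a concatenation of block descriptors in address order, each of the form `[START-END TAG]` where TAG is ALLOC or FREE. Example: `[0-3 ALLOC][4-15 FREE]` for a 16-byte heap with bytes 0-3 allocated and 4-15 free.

Answer: [0-18 FREE][19-32 ALLOC][33-46 ALLOC][47-52 FREE]

Derivation:
Op 1: a = malloc(6) -> a = 0; heap: [0-5 ALLOC][6-52 FREE]
Op 2: b = malloc(13) -> b = 6; heap: [0-5 ALLOC][6-18 ALLOC][19-52 FREE]
Op 3: free(a) -> (freed a); heap: [0-5 FREE][6-18 ALLOC][19-52 FREE]
Op 4: c = malloc(14) -> c = 19; heap: [0-5 FREE][6-18 ALLOC][19-32 ALLOC][33-52 FREE]
Op 5: b = realloc(b, 14) -> b = 33; heap: [0-18 FREE][19-32 ALLOC][33-46 ALLOC][47-52 FREE]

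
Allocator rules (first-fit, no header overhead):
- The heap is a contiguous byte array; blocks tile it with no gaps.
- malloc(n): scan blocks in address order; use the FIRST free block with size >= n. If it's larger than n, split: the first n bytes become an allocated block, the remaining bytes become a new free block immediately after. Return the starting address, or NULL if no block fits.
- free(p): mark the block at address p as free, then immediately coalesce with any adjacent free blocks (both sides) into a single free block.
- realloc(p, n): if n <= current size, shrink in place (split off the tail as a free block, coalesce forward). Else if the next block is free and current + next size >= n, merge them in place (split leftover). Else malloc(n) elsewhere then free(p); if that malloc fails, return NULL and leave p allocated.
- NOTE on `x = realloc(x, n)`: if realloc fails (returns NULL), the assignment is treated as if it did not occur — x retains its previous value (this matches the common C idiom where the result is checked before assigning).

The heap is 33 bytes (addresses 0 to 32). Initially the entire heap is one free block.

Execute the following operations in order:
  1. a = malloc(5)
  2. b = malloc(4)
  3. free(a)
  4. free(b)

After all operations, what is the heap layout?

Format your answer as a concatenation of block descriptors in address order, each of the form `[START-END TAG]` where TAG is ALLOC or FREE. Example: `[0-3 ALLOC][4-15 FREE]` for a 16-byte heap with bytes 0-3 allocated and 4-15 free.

Answer: [0-32 FREE]

Derivation:
Op 1: a = malloc(5) -> a = 0; heap: [0-4 ALLOC][5-32 FREE]
Op 2: b = malloc(4) -> b = 5; heap: [0-4 ALLOC][5-8 ALLOC][9-32 FREE]
Op 3: free(a) -> (freed a); heap: [0-4 FREE][5-8 ALLOC][9-32 FREE]
Op 4: free(b) -> (freed b); heap: [0-32 FREE]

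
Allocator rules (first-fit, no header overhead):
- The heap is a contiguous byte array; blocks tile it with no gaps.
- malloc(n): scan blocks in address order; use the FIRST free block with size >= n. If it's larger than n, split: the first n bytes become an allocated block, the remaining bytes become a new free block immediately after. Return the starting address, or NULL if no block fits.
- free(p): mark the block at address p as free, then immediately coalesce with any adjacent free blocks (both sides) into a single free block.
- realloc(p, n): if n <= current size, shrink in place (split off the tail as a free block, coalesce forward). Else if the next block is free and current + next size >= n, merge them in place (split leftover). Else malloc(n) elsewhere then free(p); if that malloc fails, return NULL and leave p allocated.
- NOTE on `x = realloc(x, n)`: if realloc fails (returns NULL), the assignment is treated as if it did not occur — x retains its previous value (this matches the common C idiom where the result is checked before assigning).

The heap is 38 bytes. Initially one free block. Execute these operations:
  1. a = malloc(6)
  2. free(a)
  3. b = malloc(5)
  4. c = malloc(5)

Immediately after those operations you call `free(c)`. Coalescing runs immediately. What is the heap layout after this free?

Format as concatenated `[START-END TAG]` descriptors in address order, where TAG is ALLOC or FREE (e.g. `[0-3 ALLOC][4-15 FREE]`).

Answer: [0-4 ALLOC][5-37 FREE]

Derivation:
Op 1: a = malloc(6) -> a = 0; heap: [0-5 ALLOC][6-37 FREE]
Op 2: free(a) -> (freed a); heap: [0-37 FREE]
Op 3: b = malloc(5) -> b = 0; heap: [0-4 ALLOC][5-37 FREE]
Op 4: c = malloc(5) -> c = 5; heap: [0-4 ALLOC][5-9 ALLOC][10-37 FREE]
free(c): c = 5 -> block [5-9 ALLOC]; mark free, coalesce with adjacent free neighbors -> [0-4 ALLOC][5-37 FREE]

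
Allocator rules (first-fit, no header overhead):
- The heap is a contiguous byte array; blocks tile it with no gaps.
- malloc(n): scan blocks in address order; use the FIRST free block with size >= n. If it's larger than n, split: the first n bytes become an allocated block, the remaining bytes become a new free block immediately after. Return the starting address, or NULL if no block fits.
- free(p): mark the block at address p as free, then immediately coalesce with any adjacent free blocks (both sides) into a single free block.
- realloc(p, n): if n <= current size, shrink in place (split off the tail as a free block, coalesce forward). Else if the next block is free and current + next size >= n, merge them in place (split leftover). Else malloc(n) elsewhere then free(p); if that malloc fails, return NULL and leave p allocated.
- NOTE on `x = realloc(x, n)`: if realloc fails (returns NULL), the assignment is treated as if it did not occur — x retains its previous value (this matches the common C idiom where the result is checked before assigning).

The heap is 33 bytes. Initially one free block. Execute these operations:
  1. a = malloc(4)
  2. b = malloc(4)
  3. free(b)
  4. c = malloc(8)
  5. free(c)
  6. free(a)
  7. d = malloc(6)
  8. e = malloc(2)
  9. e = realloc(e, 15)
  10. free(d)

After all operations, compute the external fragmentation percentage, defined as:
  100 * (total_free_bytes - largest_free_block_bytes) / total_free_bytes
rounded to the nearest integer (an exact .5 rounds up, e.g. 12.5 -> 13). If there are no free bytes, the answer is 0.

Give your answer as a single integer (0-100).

Answer: 33

Derivation:
Op 1: a = malloc(4) -> a = 0; heap: [0-3 ALLOC][4-32 FREE]
Op 2: b = malloc(4) -> b = 4; heap: [0-3 ALLOC][4-7 ALLOC][8-32 FREE]
Op 3: free(b) -> (freed b); heap: [0-3 ALLOC][4-32 FREE]
Op 4: c = malloc(8) -> c = 4; heap: [0-3 ALLOC][4-11 ALLOC][12-32 FREE]
Op 5: free(c) -> (freed c); heap: [0-3 ALLOC][4-32 FREE]
Op 6: free(a) -> (freed a); heap: [0-32 FREE]
Op 7: d = malloc(6) -> d = 0; heap: [0-5 ALLOC][6-32 FREE]
Op 8: e = malloc(2) -> e = 6; heap: [0-5 ALLOC][6-7 ALLOC][8-32 FREE]
Op 9: e = realloc(e, 15) -> e = 6; heap: [0-5 ALLOC][6-20 ALLOC][21-32 FREE]
Op 10: free(d) -> (freed d); heap: [0-5 FREE][6-20 ALLOC][21-32 FREE]
Free blocks: [6 12] total_free=18 largest=12 -> 100*(18-12)/18 = 600/18 ≈ 33.333 -> rounds to 33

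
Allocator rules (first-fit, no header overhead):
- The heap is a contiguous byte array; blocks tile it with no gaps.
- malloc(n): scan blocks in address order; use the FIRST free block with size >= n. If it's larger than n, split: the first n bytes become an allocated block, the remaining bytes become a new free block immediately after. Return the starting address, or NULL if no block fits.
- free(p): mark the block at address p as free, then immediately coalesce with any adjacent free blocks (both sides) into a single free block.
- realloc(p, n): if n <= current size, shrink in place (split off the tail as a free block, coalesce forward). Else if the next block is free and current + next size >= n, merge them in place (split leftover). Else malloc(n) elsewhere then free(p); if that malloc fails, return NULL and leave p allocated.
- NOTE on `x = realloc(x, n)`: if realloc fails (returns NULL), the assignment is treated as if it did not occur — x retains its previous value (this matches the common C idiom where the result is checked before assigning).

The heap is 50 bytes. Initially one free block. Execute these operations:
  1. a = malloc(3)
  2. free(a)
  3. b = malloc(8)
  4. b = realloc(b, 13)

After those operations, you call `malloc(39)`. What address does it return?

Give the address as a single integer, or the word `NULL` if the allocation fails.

Op 1: a = malloc(3) -> a = 0; heap: [0-2 ALLOC][3-49 FREE]
Op 2: free(a) -> (freed a); heap: [0-49 FREE]
Op 3: b = malloc(8) -> b = 0; heap: [0-7 ALLOC][8-49 FREE]
Op 4: b = realloc(b, 13) -> b = 0; heap: [0-12 ALLOC][13-49 FREE]
malloc(39): first-fit scan over [0-12 ALLOC][13-49 FREE] -> NULL

Answer: NULL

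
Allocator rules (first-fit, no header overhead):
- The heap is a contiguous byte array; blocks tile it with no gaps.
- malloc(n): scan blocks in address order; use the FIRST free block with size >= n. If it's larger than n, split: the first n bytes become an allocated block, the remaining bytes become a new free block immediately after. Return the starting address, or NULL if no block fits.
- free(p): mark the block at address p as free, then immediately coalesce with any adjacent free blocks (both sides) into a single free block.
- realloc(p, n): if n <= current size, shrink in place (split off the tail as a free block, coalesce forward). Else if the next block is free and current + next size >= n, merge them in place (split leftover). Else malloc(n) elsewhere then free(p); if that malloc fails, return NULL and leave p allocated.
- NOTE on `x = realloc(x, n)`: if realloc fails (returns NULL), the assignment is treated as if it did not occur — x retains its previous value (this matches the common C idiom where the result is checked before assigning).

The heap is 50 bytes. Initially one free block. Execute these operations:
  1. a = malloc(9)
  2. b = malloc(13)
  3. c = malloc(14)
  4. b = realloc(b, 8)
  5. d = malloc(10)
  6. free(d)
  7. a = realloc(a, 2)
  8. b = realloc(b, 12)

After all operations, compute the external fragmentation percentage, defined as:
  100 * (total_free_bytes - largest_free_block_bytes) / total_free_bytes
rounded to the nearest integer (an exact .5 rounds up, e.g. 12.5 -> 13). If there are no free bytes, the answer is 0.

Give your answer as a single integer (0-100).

Op 1: a = malloc(9) -> a = 0; heap: [0-8 ALLOC][9-49 FREE]
Op 2: b = malloc(13) -> b = 9; heap: [0-8 ALLOC][9-21 ALLOC][22-49 FREE]
Op 3: c = malloc(14) -> c = 22; heap: [0-8 ALLOC][9-21 ALLOC][22-35 ALLOC][36-49 FREE]
Op 4: b = realloc(b, 8) -> b = 9; heap: [0-8 ALLOC][9-16 ALLOC][17-21 FREE][22-35 ALLOC][36-49 FREE]
Op 5: d = malloc(10) -> d = 36; heap: [0-8 ALLOC][9-16 ALLOC][17-21 FREE][22-35 ALLOC][36-45 ALLOC][46-49 FREE]
Op 6: free(d) -> (freed d); heap: [0-8 ALLOC][9-16 ALLOC][17-21 FREE][22-35 ALLOC][36-49 FREE]
Op 7: a = realloc(a, 2) -> a = 0; heap: [0-1 ALLOC][2-8 FREE][9-16 ALLOC][17-21 FREE][22-35 ALLOC][36-49 FREE]
Op 8: b = realloc(b, 12) -> b = 9; heap: [0-1 ALLOC][2-8 FREE][9-20 ALLOC][21-21 FREE][22-35 ALLOC][36-49 FREE]
Free blocks: [7 1 14] total_free=22 largest=14 -> 100*(22-14)/22 = 800/22 ≈ 36.364 -> rounds to 36

Answer: 36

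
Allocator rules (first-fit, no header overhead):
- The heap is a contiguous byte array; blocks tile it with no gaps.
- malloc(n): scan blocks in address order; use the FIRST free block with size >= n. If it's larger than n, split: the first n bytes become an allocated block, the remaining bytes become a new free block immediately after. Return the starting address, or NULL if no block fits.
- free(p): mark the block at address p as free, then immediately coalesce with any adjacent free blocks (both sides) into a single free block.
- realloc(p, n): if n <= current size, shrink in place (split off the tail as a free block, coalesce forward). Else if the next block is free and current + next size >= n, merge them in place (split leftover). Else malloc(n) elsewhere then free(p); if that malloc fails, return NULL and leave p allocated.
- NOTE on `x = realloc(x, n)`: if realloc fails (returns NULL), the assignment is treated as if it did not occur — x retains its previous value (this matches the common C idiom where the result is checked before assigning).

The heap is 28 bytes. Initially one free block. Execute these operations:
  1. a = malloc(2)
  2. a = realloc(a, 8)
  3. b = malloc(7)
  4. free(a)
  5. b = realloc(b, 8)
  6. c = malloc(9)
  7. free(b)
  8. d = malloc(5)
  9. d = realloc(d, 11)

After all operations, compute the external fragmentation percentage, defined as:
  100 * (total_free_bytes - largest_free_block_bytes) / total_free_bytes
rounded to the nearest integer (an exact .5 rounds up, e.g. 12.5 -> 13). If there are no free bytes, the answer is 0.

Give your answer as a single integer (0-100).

Answer: 38

Derivation:
Op 1: a = malloc(2) -> a = 0; heap: [0-1 ALLOC][2-27 FREE]
Op 2: a = realloc(a, 8) -> a = 0; heap: [0-7 ALLOC][8-27 FREE]
Op 3: b = malloc(7) -> b = 8; heap: [0-7 ALLOC][8-14 ALLOC][15-27 FREE]
Op 4: free(a) -> (freed a); heap: [0-7 FREE][8-14 ALLOC][15-27 FREE]
Op 5: b = realloc(b, 8) -> b = 8; heap: [0-7 FREE][8-15 ALLOC][16-27 FREE]
Op 6: c = malloc(9) -> c = 16; heap: [0-7 FREE][8-15 ALLOC][16-24 ALLOC][25-27 FREE]
Op 7: free(b) -> (freed b); heap: [0-15 FREE][16-24 ALLOC][25-27 FREE]
Op 8: d = malloc(5) -> d = 0; heap: [0-4 ALLOC][5-15 FREE][16-24 ALLOC][25-27 FREE]
Op 9: d = realloc(d, 11) -> d = 0; heap: [0-10 ALLOC][11-15 FREE][16-24 ALLOC][25-27 FREE]
Free blocks: [5 3] total_free=8 largest=5 -> 100*(8-5)/8 = 300/8 = 37.5 -> rounds to 38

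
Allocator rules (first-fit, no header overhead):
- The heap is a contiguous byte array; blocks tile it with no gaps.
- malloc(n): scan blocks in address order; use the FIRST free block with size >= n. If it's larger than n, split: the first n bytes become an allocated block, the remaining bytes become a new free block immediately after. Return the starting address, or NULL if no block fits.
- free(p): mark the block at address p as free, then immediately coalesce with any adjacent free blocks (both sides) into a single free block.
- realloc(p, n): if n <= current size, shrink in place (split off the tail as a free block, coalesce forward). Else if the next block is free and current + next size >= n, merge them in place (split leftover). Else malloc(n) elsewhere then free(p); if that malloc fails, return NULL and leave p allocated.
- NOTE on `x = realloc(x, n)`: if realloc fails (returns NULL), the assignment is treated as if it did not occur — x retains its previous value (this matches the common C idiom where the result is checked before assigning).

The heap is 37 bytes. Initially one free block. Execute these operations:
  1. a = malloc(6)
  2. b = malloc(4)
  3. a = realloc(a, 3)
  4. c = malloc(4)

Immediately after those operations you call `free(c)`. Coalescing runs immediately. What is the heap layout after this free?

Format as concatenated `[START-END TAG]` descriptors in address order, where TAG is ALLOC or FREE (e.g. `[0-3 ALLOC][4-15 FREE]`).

Op 1: a = malloc(6) -> a = 0; heap: [0-5 ALLOC][6-36 FREE]
Op 2: b = malloc(4) -> b = 6; heap: [0-5 ALLOC][6-9 ALLOC][10-36 FREE]
Op 3: a = realloc(a, 3) -> a = 0; heap: [0-2 ALLOC][3-5 FREE][6-9 ALLOC][10-36 FREE]
Op 4: c = malloc(4) -> c = 10; heap: [0-2 ALLOC][3-5 FREE][6-9 ALLOC][10-13 ALLOC][14-36 FREE]
free(c): c = 10 -> block [10-13 ALLOC]; mark free, coalesce with adjacent free neighbors -> [0-2 ALLOC][3-5 FREE][6-9 ALLOC][10-36 FREE]

Answer: [0-2 ALLOC][3-5 FREE][6-9 ALLOC][10-36 FREE]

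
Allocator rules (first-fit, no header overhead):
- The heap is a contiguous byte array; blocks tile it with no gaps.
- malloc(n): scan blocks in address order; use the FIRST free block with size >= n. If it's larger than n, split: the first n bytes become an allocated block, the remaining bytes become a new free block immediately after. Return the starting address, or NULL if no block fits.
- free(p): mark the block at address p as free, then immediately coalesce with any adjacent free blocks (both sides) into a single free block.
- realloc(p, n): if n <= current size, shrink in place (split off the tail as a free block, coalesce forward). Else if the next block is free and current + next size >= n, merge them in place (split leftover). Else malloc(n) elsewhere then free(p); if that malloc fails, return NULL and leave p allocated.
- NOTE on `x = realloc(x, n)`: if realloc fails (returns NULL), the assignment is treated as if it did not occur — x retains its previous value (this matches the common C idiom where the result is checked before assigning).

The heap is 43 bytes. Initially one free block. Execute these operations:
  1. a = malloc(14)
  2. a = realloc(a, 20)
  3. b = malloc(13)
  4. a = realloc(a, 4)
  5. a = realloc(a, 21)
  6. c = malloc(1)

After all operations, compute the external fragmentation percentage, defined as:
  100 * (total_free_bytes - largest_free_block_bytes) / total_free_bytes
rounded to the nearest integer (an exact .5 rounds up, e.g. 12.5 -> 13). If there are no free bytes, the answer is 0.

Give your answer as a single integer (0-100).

Op 1: a = malloc(14) -> a = 0; heap: [0-13 ALLOC][14-42 FREE]
Op 2: a = realloc(a, 20) -> a = 0; heap: [0-19 ALLOC][20-42 FREE]
Op 3: b = malloc(13) -> b = 20; heap: [0-19 ALLOC][20-32 ALLOC][33-42 FREE]
Op 4: a = realloc(a, 4) -> a = 0; heap: [0-3 ALLOC][4-19 FREE][20-32 ALLOC][33-42 FREE]
Op 5: a = realloc(a, 21) -> NULL (a unchanged); heap: [0-3 ALLOC][4-19 FREE][20-32 ALLOC][33-42 FREE]
Op 6: c = malloc(1) -> c = 4; heap: [0-3 ALLOC][4-4 ALLOC][5-19 FREE][20-32 ALLOC][33-42 FREE]
Free blocks: [15 10] total_free=25 largest=15 -> 100*(25-15)/25 = 1000/25 = 40

Answer: 40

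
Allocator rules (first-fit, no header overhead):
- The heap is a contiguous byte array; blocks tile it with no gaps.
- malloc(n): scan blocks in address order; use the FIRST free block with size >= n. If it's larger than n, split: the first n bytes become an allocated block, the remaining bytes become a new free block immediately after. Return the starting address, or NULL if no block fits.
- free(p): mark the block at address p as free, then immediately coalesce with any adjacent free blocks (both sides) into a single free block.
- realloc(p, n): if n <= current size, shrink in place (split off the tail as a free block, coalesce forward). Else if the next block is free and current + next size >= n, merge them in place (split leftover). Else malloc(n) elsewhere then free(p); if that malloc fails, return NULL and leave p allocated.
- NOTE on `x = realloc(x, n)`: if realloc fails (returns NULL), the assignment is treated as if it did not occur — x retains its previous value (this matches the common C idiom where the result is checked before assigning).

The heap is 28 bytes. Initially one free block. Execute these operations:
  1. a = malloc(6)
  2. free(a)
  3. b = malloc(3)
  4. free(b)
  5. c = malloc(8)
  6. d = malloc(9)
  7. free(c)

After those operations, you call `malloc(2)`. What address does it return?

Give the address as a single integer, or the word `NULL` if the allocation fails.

Op 1: a = malloc(6) -> a = 0; heap: [0-5 ALLOC][6-27 FREE]
Op 2: free(a) -> (freed a); heap: [0-27 FREE]
Op 3: b = malloc(3) -> b = 0; heap: [0-2 ALLOC][3-27 FREE]
Op 4: free(b) -> (freed b); heap: [0-27 FREE]
Op 5: c = malloc(8) -> c = 0; heap: [0-7 ALLOC][8-27 FREE]
Op 6: d = malloc(9) -> d = 8; heap: [0-7 ALLOC][8-16 ALLOC][17-27 FREE]
Op 7: free(c) -> (freed c); heap: [0-7 FREE][8-16 ALLOC][17-27 FREE]
malloc(2): first-fit scan over [0-7 FREE][8-16 ALLOC][17-27 FREE] -> 0

Answer: 0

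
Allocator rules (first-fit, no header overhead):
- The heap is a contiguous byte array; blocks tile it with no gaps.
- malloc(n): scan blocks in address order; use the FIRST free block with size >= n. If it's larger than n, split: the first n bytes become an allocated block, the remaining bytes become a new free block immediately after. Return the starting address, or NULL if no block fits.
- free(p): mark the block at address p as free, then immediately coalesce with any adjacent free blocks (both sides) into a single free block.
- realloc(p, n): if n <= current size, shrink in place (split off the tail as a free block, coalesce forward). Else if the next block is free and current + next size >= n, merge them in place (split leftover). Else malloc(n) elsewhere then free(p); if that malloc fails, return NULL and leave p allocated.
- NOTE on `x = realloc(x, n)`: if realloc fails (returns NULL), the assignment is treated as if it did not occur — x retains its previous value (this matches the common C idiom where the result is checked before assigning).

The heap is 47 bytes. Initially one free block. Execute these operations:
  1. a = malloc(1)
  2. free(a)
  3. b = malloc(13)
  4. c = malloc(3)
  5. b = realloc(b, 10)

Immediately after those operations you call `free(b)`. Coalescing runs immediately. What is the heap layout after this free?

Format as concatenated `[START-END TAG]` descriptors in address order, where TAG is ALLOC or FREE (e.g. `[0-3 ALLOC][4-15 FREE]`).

Op 1: a = malloc(1) -> a = 0; heap: [0-0 ALLOC][1-46 FREE]
Op 2: free(a) -> (freed a); heap: [0-46 FREE]
Op 3: b = malloc(13) -> b = 0; heap: [0-12 ALLOC][13-46 FREE]
Op 4: c = malloc(3) -> c = 13; heap: [0-12 ALLOC][13-15 ALLOC][16-46 FREE]
Op 5: b = realloc(b, 10) -> b = 0; heap: [0-9 ALLOC][10-12 FREE][13-15 ALLOC][16-46 FREE]
free(b): b = 0 -> block [0-9 ALLOC]; mark free, coalesce with adjacent free neighbors -> [0-12 FREE][13-15 ALLOC][16-46 FREE]

Answer: [0-12 FREE][13-15 ALLOC][16-46 FREE]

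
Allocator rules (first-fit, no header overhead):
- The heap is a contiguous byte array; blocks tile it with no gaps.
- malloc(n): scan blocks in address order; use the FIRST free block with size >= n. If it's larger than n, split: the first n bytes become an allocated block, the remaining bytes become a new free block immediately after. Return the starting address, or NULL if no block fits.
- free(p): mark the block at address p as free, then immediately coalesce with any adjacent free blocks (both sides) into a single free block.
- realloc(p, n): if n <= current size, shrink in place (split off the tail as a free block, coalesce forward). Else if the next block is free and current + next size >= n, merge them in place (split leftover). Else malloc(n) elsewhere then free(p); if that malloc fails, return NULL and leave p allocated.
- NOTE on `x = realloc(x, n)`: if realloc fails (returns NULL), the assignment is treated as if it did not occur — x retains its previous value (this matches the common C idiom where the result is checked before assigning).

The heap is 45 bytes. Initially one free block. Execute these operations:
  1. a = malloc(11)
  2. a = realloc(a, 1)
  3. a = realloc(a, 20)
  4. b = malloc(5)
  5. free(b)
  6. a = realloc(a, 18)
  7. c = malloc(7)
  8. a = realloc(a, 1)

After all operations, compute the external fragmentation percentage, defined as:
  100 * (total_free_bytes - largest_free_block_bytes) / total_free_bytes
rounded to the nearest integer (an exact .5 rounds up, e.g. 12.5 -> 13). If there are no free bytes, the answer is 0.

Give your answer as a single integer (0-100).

Op 1: a = malloc(11) -> a = 0; heap: [0-10 ALLOC][11-44 FREE]
Op 2: a = realloc(a, 1) -> a = 0; heap: [0-0 ALLOC][1-44 FREE]
Op 3: a = realloc(a, 20) -> a = 0; heap: [0-19 ALLOC][20-44 FREE]
Op 4: b = malloc(5) -> b = 20; heap: [0-19 ALLOC][20-24 ALLOC][25-44 FREE]
Op 5: free(b) -> (freed b); heap: [0-19 ALLOC][20-44 FREE]
Op 6: a = realloc(a, 18) -> a = 0; heap: [0-17 ALLOC][18-44 FREE]
Op 7: c = malloc(7) -> c = 18; heap: [0-17 ALLOC][18-24 ALLOC][25-44 FREE]
Op 8: a = realloc(a, 1) -> a = 0; heap: [0-0 ALLOC][1-17 FREE][18-24 ALLOC][25-44 FREE]
Free blocks: [17 20] total_free=37 largest=20 -> 100*(37-20)/37 = 1700/37 ≈ 45.946 -> rounds to 46

Answer: 46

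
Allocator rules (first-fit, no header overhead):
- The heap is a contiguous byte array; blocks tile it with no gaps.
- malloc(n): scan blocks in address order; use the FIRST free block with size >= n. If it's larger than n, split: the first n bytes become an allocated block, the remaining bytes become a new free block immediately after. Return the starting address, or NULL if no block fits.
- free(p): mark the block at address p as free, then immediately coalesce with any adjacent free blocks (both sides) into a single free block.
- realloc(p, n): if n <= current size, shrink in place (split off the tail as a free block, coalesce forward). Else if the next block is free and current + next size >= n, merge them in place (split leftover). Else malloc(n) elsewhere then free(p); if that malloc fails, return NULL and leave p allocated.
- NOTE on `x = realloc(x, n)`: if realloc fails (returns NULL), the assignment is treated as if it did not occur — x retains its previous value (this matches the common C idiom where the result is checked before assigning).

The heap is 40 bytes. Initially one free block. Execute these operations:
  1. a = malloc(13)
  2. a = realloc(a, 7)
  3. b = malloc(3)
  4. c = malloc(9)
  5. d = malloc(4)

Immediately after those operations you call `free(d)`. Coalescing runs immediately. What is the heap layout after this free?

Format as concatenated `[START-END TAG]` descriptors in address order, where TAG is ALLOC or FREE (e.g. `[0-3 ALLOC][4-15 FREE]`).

Op 1: a = malloc(13) -> a = 0; heap: [0-12 ALLOC][13-39 FREE]
Op 2: a = realloc(a, 7) -> a = 0; heap: [0-6 ALLOC][7-39 FREE]
Op 3: b = malloc(3) -> b = 7; heap: [0-6 ALLOC][7-9 ALLOC][10-39 FREE]
Op 4: c = malloc(9) -> c = 10; heap: [0-6 ALLOC][7-9 ALLOC][10-18 ALLOC][19-39 FREE]
Op 5: d = malloc(4) -> d = 19; heap: [0-6 ALLOC][7-9 ALLOC][10-18 ALLOC][19-22 ALLOC][23-39 FREE]
free(d): d = 19 -> block [19-22 ALLOC]; mark free, coalesce with adjacent free neighbors -> [0-6 ALLOC][7-9 ALLOC][10-18 ALLOC][19-39 FREE]

Answer: [0-6 ALLOC][7-9 ALLOC][10-18 ALLOC][19-39 FREE]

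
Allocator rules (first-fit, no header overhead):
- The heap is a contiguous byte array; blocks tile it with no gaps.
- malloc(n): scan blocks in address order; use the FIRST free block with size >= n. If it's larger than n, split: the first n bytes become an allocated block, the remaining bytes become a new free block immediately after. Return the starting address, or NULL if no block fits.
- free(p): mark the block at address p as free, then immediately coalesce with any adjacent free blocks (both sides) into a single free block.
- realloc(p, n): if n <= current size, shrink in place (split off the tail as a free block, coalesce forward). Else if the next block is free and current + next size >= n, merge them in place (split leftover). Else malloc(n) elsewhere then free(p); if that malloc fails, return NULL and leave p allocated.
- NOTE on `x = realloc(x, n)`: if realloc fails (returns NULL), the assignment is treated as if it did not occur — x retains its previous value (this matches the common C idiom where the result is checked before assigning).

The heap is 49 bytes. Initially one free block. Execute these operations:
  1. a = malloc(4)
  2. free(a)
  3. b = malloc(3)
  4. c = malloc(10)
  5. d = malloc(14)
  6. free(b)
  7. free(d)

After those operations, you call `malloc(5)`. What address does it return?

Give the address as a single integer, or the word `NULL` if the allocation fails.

Answer: 13

Derivation:
Op 1: a = malloc(4) -> a = 0; heap: [0-3 ALLOC][4-48 FREE]
Op 2: free(a) -> (freed a); heap: [0-48 FREE]
Op 3: b = malloc(3) -> b = 0; heap: [0-2 ALLOC][3-48 FREE]
Op 4: c = malloc(10) -> c = 3; heap: [0-2 ALLOC][3-12 ALLOC][13-48 FREE]
Op 5: d = malloc(14) -> d = 13; heap: [0-2 ALLOC][3-12 ALLOC][13-26 ALLOC][27-48 FREE]
Op 6: free(b) -> (freed b); heap: [0-2 FREE][3-12 ALLOC][13-26 ALLOC][27-48 FREE]
Op 7: free(d) -> (freed d); heap: [0-2 FREE][3-12 ALLOC][13-48 FREE]
malloc(5): first-fit scan over [0-2 FREE][3-12 ALLOC][13-48 FREE] -> 13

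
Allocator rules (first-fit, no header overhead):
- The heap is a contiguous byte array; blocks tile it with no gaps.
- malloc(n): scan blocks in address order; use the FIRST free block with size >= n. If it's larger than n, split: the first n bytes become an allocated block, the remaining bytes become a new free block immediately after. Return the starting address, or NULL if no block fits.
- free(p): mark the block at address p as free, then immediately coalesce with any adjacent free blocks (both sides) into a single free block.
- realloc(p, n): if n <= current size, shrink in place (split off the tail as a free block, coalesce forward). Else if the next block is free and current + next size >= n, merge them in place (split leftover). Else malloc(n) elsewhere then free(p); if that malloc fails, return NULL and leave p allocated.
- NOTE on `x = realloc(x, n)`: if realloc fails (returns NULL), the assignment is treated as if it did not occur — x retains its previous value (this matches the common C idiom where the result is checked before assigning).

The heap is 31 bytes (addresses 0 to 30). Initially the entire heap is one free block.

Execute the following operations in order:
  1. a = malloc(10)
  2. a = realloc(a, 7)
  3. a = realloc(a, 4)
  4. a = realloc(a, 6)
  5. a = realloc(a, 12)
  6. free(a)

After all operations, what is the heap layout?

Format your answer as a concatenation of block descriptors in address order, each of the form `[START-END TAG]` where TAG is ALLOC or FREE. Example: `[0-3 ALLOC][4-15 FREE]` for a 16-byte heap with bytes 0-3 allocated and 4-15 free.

Answer: [0-30 FREE]

Derivation:
Op 1: a = malloc(10) -> a = 0; heap: [0-9 ALLOC][10-30 FREE]
Op 2: a = realloc(a, 7) -> a = 0; heap: [0-6 ALLOC][7-30 FREE]
Op 3: a = realloc(a, 4) -> a = 0; heap: [0-3 ALLOC][4-30 FREE]
Op 4: a = realloc(a, 6) -> a = 0; heap: [0-5 ALLOC][6-30 FREE]
Op 5: a = realloc(a, 12) -> a = 0; heap: [0-11 ALLOC][12-30 FREE]
Op 6: free(a) -> (freed a); heap: [0-30 FREE]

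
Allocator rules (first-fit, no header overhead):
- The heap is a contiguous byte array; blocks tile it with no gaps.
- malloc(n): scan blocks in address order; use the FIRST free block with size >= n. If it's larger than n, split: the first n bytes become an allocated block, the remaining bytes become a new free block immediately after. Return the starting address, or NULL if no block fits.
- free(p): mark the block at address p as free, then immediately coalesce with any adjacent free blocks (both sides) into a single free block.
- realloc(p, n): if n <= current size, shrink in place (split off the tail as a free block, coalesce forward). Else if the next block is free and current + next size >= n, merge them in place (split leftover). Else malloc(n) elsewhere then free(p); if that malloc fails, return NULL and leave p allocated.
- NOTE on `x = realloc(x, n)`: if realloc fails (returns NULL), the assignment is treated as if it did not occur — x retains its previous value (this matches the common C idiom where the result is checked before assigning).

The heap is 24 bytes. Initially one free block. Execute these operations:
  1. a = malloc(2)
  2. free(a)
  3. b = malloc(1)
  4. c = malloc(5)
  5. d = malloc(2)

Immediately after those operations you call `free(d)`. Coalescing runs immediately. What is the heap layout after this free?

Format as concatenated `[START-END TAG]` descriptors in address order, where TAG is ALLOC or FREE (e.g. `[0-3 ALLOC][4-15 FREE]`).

Answer: [0-0 ALLOC][1-5 ALLOC][6-23 FREE]

Derivation:
Op 1: a = malloc(2) -> a = 0; heap: [0-1 ALLOC][2-23 FREE]
Op 2: free(a) -> (freed a); heap: [0-23 FREE]
Op 3: b = malloc(1) -> b = 0; heap: [0-0 ALLOC][1-23 FREE]
Op 4: c = malloc(5) -> c = 1; heap: [0-0 ALLOC][1-5 ALLOC][6-23 FREE]
Op 5: d = malloc(2) -> d = 6; heap: [0-0 ALLOC][1-5 ALLOC][6-7 ALLOC][8-23 FREE]
free(d): d = 6 -> block [6-7 ALLOC]; mark free, coalesce with adjacent free neighbors -> [0-0 ALLOC][1-5 ALLOC][6-23 FREE]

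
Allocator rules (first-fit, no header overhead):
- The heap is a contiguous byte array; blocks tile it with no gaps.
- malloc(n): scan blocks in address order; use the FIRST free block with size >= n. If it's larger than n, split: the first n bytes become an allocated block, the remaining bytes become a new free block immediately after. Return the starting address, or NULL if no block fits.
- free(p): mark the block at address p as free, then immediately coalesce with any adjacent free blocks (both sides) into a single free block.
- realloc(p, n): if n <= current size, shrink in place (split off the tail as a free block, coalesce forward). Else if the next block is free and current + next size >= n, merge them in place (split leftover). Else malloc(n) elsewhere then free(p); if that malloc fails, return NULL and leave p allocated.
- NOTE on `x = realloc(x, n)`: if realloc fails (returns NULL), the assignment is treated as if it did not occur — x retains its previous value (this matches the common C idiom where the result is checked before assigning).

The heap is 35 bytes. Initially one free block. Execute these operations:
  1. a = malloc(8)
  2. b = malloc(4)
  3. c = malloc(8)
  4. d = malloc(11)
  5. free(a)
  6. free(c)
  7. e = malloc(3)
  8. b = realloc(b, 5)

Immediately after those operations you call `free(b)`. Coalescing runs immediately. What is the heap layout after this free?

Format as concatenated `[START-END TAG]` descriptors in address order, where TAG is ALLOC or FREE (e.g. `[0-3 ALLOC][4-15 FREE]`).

Answer: [0-2 ALLOC][3-19 FREE][20-30 ALLOC][31-34 FREE]

Derivation:
Op 1: a = malloc(8) -> a = 0; heap: [0-7 ALLOC][8-34 FREE]
Op 2: b = malloc(4) -> b = 8; heap: [0-7 ALLOC][8-11 ALLOC][12-34 FREE]
Op 3: c = malloc(8) -> c = 12; heap: [0-7 ALLOC][8-11 ALLOC][12-19 ALLOC][20-34 FREE]
Op 4: d = malloc(11) -> d = 20; heap: [0-7 ALLOC][8-11 ALLOC][12-19 ALLOC][20-30 ALLOC][31-34 FREE]
Op 5: free(a) -> (freed a); heap: [0-7 FREE][8-11 ALLOC][12-19 ALLOC][20-30 ALLOC][31-34 FREE]
Op 6: free(c) -> (freed c); heap: [0-7 FREE][8-11 ALLOC][12-19 FREE][20-30 ALLOC][31-34 FREE]
Op 7: e = malloc(3) -> e = 0; heap: [0-2 ALLOC][3-7 FREE][8-11 ALLOC][12-19 FREE][20-30 ALLOC][31-34 FREE]
Op 8: b = realloc(b, 5) -> b = 8; heap: [0-2 ALLOC][3-7 FREE][8-12 ALLOC][13-19 FREE][20-30 ALLOC][31-34 FREE]
free(b): b = 8 -> block [8-12 ALLOC]; mark free, coalesce with adjacent free neighbors -> [0-2 ALLOC][3-19 FREE][20-30 ALLOC][31-34 FREE]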